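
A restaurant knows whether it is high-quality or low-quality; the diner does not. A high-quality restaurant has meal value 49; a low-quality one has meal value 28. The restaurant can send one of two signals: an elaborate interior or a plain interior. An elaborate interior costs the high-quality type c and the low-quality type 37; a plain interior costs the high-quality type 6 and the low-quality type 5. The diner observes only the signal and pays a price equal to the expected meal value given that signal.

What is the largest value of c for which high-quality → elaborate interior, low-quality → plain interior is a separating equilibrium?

Under separation: elaborate interior → high-quality (pays 49); plain interior → low-quality (pays 28).
Low-quality: 28 − 5 = 23 ≥ 49 − 37 = 12. Holds regardless of c. ✓
High-quality: 49 − c ≥ 28 − 6, so c ≤ 49 − 22 = 27.

27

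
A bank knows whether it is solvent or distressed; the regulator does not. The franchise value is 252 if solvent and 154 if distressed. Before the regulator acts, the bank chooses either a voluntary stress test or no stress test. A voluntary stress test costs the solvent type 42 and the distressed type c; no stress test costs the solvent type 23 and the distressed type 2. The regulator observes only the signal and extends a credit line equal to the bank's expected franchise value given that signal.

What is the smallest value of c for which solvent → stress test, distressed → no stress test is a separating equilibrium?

Under separation: stress test → solvent (pays 252); no stress test → distressed (pays 154).
Solvent: 252 − 42 = 210 ≥ 154 − 23 = 131. Holds regardless of c. ✓
Distressed: 154 − 2 ≥ 252 − c, so c ≥ 252 − 152 = 100.

100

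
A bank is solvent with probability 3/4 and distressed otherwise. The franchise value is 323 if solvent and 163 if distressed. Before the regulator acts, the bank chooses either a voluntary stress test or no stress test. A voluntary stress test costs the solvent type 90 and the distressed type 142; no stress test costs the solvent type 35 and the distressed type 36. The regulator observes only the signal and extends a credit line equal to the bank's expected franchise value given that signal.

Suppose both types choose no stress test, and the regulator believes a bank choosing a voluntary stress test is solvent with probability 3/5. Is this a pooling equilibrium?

Yes

At the pooled signal (no stress test) the regulator holds the prior 3/4 and pays 3/4·323 + 1/4·163 = 283. Off-path (stress test) belief 3/5 gives 3/5·323 + 2/5·163 = 259.
Solvent: no stress test gives 283 − 35 = 248; stress test gives 259 − 90 = 169. Stays. ✓
Distressed: no stress test gives 283 − 36 = 247; stress test gives 259 − 142 = 117. Stays. ✓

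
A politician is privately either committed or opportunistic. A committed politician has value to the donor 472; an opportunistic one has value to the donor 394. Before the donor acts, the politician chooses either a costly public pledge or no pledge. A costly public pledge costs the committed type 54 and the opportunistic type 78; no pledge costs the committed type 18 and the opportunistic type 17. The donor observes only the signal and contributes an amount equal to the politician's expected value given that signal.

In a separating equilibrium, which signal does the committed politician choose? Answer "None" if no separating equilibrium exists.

None

Try committed → pledge, opportunistic → no pledge:
  Under separation the donor infers type exactly: pledge → committed (pays 472), no pledge → opportunistic (pays 394).
  Committed: pledge gives 472 − 54 = 418; no pledge gives 394 − 18 = 376. No deviation. ✓
  Opportunistic: no pledge gives 394 − 17 = 377; pledge gives 472 − 78 = 394. Would deviate. ✗
Try committed → no pledge, opportunistic → pledge:
  Under separation the donor infers type exactly: no pledge → committed (pays 472), pledge → opportunistic (pays 394).
  Committed: no pledge gives 472 − 18 = 454; pledge gives 394 − 54 = 340. No deviation. ✓
  Opportunistic: pledge gives 394 − 78 = 316; no pledge gives 472 − 17 = 455. Would deviate. ✗
Neither assignment is incentive-compatible.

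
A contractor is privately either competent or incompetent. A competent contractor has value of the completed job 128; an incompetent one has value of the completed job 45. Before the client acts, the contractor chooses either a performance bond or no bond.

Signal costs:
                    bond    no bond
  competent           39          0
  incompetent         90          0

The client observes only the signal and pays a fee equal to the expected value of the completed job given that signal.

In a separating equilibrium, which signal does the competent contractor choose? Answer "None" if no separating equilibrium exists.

Try competent → bond, incompetent → no bond:
  Under separation the client infers type exactly: bond → competent (pays 128), no bond → incompetent (pays 45).
  Competent: bond gives 128 − 39 = 89; no bond gives 45 − 0 = 45. No deviation. ✓
  Incompetent: no bond gives 45 − 0 = 45; bond gives 128 − 90 = 38. No deviation. ✓
Both hold — the competent type sends bond.

bond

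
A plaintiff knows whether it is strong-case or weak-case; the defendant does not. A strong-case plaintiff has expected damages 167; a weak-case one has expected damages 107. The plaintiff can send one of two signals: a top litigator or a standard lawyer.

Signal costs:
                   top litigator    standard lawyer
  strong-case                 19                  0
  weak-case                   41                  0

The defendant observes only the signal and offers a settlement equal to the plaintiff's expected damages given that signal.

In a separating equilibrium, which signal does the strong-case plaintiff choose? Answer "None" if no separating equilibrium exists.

Try strong-case → top litigator, weak-case → standard lawyer:
  Under separation the defendant infers type exactly: top litigator → strong-case (pays 167), standard lawyer → weak-case (pays 107).
  Strong-case: top litigator gives 167 − 19 = 148; standard lawyer gives 107 − 0 = 107. No deviation. ✓
  Weak-case: standard lawyer gives 107 − 0 = 107; top litigator gives 167 − 41 = 126. Would deviate. ✗
Try strong-case → standard lawyer, weak-case → top litigator:
  Under separation the defendant infers type exactly: standard lawyer → strong-case (pays 167), top litigator → weak-case (pays 107).
  Strong-case: standard lawyer gives 167 − 0 = 167; top litigator gives 107 − 19 = 88. No deviation. ✓
  Weak-case: top litigator gives 107 − 41 = 66; standard lawyer gives 167 − 0 = 167. Would deviate. ✗
Neither assignment is incentive-compatible.

None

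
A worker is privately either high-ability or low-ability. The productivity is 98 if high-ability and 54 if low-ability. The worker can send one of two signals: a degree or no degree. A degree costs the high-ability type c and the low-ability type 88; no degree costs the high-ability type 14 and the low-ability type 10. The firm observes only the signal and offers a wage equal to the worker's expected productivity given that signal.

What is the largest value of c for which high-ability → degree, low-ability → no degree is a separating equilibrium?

58

Under separation: degree → high-ability (pays 98); no degree → low-ability (pays 54).
Low-ability: 54 − 10 = 44 ≥ 98 − 88 = 10. Holds regardless of c. ✓
High-ability: 98 − c ≥ 54 − 14, so c ≤ 98 − 40 = 58.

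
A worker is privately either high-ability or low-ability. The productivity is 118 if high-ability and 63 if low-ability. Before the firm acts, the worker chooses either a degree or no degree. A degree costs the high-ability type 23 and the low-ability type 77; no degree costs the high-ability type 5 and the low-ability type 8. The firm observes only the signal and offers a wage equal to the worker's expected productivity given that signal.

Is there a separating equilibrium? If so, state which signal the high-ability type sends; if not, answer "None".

Try high-ability → degree, low-ability → no degree:
  Under separation the firm infers type exactly: degree → high-ability (pays 118), no degree → low-ability (pays 63).
  High-ability: degree gives 118 − 23 = 95; no degree gives 63 − 5 = 58. No deviation. ✓
  Low-ability: no degree gives 63 − 8 = 55; degree gives 118 − 77 = 41. No deviation. ✓
Both hold — the high-ability type sends degree.

degree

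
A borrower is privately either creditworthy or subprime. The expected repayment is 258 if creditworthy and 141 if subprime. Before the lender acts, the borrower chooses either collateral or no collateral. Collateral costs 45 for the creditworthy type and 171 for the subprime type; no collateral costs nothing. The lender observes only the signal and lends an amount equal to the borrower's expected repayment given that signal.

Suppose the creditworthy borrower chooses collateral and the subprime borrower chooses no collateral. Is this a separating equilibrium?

Under separation the lender infers type exactly: collateral → creditworthy (pays 258), no collateral → subprime (pays 141).
Creditworthy: collateral gives 258 − 45 = 213; no collateral gives 141 − 0 = 141. No deviation. ✓
Subprime: no collateral gives 141 − 0 = 141; collateral gives 258 − 171 = 87. No deviation. ✓
Neither type gains from mimicking the other.

Yes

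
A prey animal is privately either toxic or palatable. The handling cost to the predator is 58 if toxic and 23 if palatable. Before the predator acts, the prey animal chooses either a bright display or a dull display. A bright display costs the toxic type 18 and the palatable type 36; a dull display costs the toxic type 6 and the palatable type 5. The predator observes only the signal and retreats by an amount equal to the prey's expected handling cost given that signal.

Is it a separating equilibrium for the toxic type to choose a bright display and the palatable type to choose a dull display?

Under separation the predator infers type exactly: bright display → toxic (pays 58), dull display → palatable (pays 23).
Toxic: bright display gives 58 − 18 = 40; dull display gives 23 − 6 = 17. No deviation. ✓
Palatable: dull display gives 23 − 5 = 18; bright display gives 58 − 36 = 22. Would deviate. ✗

No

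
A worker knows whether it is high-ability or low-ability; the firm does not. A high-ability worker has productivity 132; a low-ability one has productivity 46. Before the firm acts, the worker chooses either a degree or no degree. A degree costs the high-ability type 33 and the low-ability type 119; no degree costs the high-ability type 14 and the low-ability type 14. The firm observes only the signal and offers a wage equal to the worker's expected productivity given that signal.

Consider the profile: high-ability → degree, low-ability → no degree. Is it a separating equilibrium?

If types separate, degree earns payment 132 and no degree earns 46.
High-ability: degree gives 132 − 33 = 99; no degree gives 46 − 14 = 32. No deviation. ✓
Low-ability: no degree gives 46 − 14 = 32; degree gives 132 − 119 = 13. No deviation. ✓
Both incentive constraints hold.

Yes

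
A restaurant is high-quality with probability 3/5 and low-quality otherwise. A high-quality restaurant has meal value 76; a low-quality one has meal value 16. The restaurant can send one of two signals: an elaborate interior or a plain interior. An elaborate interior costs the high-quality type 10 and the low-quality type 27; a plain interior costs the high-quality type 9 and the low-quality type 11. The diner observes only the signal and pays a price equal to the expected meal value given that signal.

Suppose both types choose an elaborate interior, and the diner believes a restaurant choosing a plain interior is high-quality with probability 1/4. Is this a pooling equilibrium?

Yes

At the pooled signal (elaborate interior) the diner holds the prior 3/5 and pays 3/5·76 + 2/5·16 = 52. Off-path (plain interior) belief 1/4 gives 1/4·76 + 3/4·16 = 31.
High-quality: elaborate interior gives 52 − 10 = 42; plain interior gives 31 − 9 = 22. Stays. ✓
Low-quality: elaborate interior gives 52 − 27 = 25; plain interior gives 31 − 11 = 20. Stays. ✓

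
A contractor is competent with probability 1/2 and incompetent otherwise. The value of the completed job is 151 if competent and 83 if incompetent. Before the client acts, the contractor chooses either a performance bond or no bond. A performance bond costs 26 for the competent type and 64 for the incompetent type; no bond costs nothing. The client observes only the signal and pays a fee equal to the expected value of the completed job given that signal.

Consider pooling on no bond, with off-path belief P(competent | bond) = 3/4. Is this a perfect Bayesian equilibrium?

Yes

At the pooled signal (no bond) the client holds the prior 1/2 and pays 1/2·151 + 1/2·83 = 117. Off-path (bond) belief 3/4 gives 3/4·151 + 1/4·83 = 134.
Competent: no bond gives 117 − 0 = 117; bond gives 134 − 26 = 108. Stays. ✓
Incompetent: no bond gives 117 − 0 = 117; bond gives 134 − 64 = 70. Stays. ✓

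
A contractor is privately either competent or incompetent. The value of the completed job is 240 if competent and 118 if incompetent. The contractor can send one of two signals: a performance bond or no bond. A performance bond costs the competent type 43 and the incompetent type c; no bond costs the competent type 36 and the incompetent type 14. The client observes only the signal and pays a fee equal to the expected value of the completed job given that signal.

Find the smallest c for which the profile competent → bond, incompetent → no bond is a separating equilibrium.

136

Under separation: bond → competent (pays 240); no bond → incompetent (pays 118).
Competent: 240 − 43 = 197 ≥ 118 − 36 = 82. Holds regardless of c. ✓
Incompetent: 118 − 14 ≥ 240 − c, so c ≥ 240 − 104 = 136.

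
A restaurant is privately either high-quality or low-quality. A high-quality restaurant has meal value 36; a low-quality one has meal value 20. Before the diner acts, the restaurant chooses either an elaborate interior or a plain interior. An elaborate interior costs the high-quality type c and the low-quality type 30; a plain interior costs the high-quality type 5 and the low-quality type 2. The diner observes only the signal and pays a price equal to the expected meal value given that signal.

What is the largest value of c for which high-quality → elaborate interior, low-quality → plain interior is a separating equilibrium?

21

Under separation: elaborate interior → high-quality (pays 36); plain interior → low-quality (pays 20).
Low-quality: 20 − 2 = 18 ≥ 36 − 30 = 6. Holds regardless of c. ✓
High-quality: 36 − c ≥ 20 − 5, so c ≤ 36 − 15 = 21.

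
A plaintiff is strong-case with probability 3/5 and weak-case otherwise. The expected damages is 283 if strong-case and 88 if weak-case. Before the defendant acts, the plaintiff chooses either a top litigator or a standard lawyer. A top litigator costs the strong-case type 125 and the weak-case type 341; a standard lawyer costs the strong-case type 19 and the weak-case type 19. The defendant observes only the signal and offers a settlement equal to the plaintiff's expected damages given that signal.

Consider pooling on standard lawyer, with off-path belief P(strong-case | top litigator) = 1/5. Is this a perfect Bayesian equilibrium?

Yes

At the pooled signal (standard lawyer) the defendant holds the prior 3/5 and pays 3/5·283 + 2/5·88 = 205. Off-path (top litigator) belief 1/5 gives 1/5·283 + 4/5·88 = 127.
Strong-case: standard lawyer gives 205 − 19 = 186; top litigator gives 127 − 125 = 2. Stays. ✓
Weak-case: standard lawyer gives 205 − 19 = 186; top litigator gives 127 − 341 = -214. Stays. ✓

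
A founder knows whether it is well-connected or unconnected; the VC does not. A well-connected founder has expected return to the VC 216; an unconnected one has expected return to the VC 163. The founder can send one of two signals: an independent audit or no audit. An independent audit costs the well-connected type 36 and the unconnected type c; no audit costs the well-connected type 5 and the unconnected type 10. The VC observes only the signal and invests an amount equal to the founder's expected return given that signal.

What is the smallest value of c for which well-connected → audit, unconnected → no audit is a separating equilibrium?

Under separation: audit → well-connected (pays 216); no audit → unconnected (pays 163).
Well-connected: 216 − 36 = 180 ≥ 163 − 5 = 158. Holds regardless of c. ✓
Unconnected: 163 − 10 ≥ 216 − c, so c ≥ 216 − 153 = 63.

63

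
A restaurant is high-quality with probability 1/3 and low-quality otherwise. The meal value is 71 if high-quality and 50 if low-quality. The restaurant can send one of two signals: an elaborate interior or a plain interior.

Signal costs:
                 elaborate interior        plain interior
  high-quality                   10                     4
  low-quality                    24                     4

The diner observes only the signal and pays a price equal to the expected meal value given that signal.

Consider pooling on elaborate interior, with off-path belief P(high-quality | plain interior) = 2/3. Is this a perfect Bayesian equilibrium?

At the pooled signal (elaborate interior) the diner holds the prior 1/3 and pays 1/3·71 + 2/3·50 = 57. Off-path (plain interior) belief 2/3 gives 2/3·71 + 1/3·50 = 64.
High-quality: elaborate interior gives 57 − 10 = 47; plain interior gives 64 − 4 = 60. Deviates. ✗
Low-quality: elaborate interior gives 57 − 24 = 33; plain interior gives 64 − 4 = 60. Deviates. ✗

No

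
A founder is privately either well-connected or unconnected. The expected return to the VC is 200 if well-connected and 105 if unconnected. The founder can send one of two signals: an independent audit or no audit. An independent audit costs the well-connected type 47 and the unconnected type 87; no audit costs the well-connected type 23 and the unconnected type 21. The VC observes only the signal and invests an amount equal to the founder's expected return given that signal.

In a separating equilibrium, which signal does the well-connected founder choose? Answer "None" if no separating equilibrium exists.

None

Try well-connected → audit, unconnected → no audit:
  If types separate, audit earns payment 200 and no audit earns 105.
  Well-connected: audit gives 200 − 47 = 153; no audit gives 105 − 23 = 82. No deviation. ✓
  Unconnected: no audit gives 105 − 21 = 84; audit gives 200 − 87 = 113. Would deviate. ✗
Try well-connected → no audit, unconnected → audit:
  If types separate, no audit earns payment 200 and audit earns 105.
  Well-connected: no audit gives 200 − 23 = 177; audit gives 105 − 47 = 58. No deviation. ✓
  Unconnected: audit gives 105 − 87 = 18; no audit gives 200 − 21 = 179. Would deviate. ✗
Neither assignment is incentive-compatible.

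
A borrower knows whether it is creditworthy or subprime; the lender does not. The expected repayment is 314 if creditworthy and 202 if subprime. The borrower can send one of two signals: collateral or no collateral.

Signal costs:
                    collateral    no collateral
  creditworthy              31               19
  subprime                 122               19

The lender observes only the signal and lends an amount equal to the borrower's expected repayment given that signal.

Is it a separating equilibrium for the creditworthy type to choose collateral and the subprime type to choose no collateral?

No

If types separate, collateral earns payment 314 and no collateral earns 202.
Creditworthy: collateral gives 314 − 31 = 283; no collateral gives 202 − 19 = 183. No deviation. ✓
Subprime: no collateral gives 202 − 19 = 183; collateral gives 314 − 122 = 192. Would deviate. ✗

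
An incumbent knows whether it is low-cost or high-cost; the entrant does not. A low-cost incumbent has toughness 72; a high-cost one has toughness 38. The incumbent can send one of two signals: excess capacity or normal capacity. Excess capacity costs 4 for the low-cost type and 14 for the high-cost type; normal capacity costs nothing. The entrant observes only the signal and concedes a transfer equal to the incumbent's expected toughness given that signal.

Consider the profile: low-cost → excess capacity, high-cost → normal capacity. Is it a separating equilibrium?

No

Under separation the entrant infers type exactly: excess capacity → low-cost (pays 72), normal capacity → high-cost (pays 38).
Low-cost: excess capacity gives 72 − 4 = 68; normal capacity gives 38 − 0 = 38. No deviation. ✓
High-cost: normal capacity gives 38 − 0 = 38; excess capacity gives 72 − 14 = 58. Would deviate. ✗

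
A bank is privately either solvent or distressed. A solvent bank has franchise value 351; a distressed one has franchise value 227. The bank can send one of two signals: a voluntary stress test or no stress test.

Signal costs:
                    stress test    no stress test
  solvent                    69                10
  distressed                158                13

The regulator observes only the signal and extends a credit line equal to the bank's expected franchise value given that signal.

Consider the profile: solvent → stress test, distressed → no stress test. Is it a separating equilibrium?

If types separate, stress test earns payment 351 and no stress test earns 227.
Solvent: stress test gives 351 − 69 = 282; no stress test gives 227 − 10 = 217. No deviation. ✓
Distressed: no stress test gives 227 − 13 = 214; stress test gives 351 − 158 = 193. No deviation. ✓
Neither type gains from mimicking the other.

Yes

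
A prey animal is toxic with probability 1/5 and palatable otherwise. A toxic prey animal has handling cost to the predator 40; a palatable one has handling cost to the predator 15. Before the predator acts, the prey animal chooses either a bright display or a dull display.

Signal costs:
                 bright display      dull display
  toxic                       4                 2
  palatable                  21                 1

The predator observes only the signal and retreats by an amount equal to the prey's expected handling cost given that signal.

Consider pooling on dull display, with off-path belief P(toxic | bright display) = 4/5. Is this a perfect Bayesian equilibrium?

At the pooled signal (dull display) the predator holds the prior 1/5 and pays 1/5·40 + 4/5·15 = 20. Off-path (bright display) belief 4/5 gives 4/5·40 + 1/5·15 = 35.
Toxic: dull display gives 20 − 2 = 18; bright display gives 35 − 4 = 31. Deviates. ✗
Palatable: dull display gives 20 − 1 = 19; bright display gives 35 − 21 = 14. Stays. ✓

No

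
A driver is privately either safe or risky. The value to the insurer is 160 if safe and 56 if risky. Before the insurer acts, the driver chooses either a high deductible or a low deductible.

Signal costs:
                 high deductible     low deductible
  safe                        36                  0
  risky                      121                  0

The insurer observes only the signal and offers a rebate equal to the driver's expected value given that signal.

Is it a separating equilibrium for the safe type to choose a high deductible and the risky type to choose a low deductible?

If types separate, high deductible earns payment 160 and low deductible earns 56.
Safe: high deductible gives 160 − 36 = 124; low deductible gives 56 − 0 = 56. No deviation. ✓
Risky: low deductible gives 56 − 0 = 56; high deductible gives 160 − 121 = 39. No deviation. ✓
Both incentive constraints hold.

Yes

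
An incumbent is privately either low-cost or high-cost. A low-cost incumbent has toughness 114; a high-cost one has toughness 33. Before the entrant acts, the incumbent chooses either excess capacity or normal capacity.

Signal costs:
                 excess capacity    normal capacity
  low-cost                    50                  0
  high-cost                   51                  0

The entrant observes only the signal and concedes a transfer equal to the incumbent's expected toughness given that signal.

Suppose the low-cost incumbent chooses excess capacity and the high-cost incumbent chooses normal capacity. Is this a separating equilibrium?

No

If types separate, excess capacity earns payment 114 and normal capacity earns 33.
Low-cost: excess capacity gives 114 − 50 = 64; normal capacity gives 33 − 0 = 33. No deviation. ✓
High-cost: normal capacity gives 33 − 0 = 33; excess capacity gives 114 − 51 = 63. Would deviate. ✗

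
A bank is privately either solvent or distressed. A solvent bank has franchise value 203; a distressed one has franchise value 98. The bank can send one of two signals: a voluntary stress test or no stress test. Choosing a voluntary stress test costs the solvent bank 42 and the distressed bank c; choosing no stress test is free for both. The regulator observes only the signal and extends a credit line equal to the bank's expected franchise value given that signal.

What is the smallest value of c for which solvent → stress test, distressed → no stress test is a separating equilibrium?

Under separation: stress test → solvent (pays 203); no stress test → distressed (pays 98).
Solvent: 203 − 42 = 161 ≥ 98 − 0 = 98. Holds regardless of c. ✓
Distressed: 98 − 0 ≥ 203 − c, so c ≥ 203 − 98 = 105.

105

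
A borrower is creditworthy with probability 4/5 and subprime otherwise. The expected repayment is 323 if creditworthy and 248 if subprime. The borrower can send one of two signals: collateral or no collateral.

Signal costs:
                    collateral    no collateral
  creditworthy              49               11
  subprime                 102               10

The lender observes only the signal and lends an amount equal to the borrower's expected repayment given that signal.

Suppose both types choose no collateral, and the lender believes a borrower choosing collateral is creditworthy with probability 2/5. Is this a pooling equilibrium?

Yes

On the equilibrium path (no collateral) the lender holds the prior 4/5 and pays 4/5·323 + 1/5·248 = 308. Off-path (collateral) belief 2/5 gives 2/5·323 + 3/5·248 = 278.
Creditworthy: no collateral gives 308 − 11 = 297; collateral gives 278 − 49 = 229. Stays. ✓
Subprime: no collateral gives 308 − 10 = 298; collateral gives 278 − 102 = 176. Stays. ✓
Beliefs are Bayes-consistent on-path and both types best-respond.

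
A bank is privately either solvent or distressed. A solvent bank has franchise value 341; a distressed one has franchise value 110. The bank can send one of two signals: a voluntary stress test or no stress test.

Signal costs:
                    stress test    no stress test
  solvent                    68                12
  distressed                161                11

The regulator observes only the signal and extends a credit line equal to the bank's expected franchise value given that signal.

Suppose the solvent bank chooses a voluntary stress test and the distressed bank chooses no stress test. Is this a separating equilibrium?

If types separate, stress test earns payment 341 and no stress test earns 110.
Solvent: stress test gives 341 − 68 = 273; no stress test gives 110 − 12 = 98. No deviation. ✓
Distressed: no stress test gives 110 − 11 = 99; stress test gives 341 − 161 = 180. Would deviate. ✗

No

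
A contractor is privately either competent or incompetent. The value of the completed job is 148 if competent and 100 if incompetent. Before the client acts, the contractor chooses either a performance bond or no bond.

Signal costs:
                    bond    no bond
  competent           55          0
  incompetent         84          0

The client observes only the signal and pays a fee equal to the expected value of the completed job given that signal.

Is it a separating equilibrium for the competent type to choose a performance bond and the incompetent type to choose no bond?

No

Under separation the client infers type exactly: bond → competent (pays 148), no bond → incompetent (pays 100).
Competent: bond gives 148 − 55 = 93; no bond gives 100 − 0 = 100. Would deviate. ✗
Incompetent: no bond gives 100 − 0 = 100; bond gives 148 − 84 = 64. No deviation. ✓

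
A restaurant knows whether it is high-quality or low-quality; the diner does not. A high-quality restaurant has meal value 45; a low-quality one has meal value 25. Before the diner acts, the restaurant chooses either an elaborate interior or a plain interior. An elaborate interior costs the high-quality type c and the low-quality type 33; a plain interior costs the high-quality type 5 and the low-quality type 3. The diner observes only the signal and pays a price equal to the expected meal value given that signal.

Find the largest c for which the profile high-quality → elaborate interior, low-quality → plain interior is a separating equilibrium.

Under separation: elaborate interior → high-quality (pays 45); plain interior → low-quality (pays 25).
Low-quality: 25 − 3 = 22 ≥ 45 − 33 = 12. Holds regardless of c. ✓
High-quality: 45 − c ≥ 25 − 5, so c ≤ 45 − 20 = 25.

25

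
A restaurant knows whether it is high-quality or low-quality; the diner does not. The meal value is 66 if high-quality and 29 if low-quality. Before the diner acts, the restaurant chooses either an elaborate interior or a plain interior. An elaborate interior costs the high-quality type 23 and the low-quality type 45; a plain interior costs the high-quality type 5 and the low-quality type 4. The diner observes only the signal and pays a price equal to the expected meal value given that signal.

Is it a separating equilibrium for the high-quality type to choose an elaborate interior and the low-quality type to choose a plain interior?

If types separate, elaborate interior earns payment 66 and plain interior earns 29.
High-quality: elaborate interior gives 66 − 23 = 43; plain interior gives 29 − 5 = 24. No deviation. ✓
Low-quality: plain interior gives 29 − 4 = 25; elaborate interior gives 66 − 45 = 21. No deviation. ✓
Both incentive constraints hold.

Yes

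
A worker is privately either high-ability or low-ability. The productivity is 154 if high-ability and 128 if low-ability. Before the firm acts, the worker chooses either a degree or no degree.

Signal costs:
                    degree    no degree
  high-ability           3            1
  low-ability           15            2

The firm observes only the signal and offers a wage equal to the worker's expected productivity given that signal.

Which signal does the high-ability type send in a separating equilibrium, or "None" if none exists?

Try high-ability → degree, low-ability → no degree:
  Under separation the firm infers type exactly: degree → high-ability (pays 154), no degree → low-ability (pays 128).
  High-ability: degree gives 154 − 3 = 151; no degree gives 128 − 1 = 127. No deviation. ✓
  Low-ability: no degree gives 128 − 2 = 126; degree gives 154 − 15 = 139. Would deviate. ✗
Try high-ability → no degree, low-ability → degree:
  Under separation the firm infers type exactly: no degree → high-ability (pays 154), degree → low-ability (pays 128).
  High-ability: no degree gives 154 − 1 = 153; degree gives 128 − 3 = 125. No deviation. ✓
  Low-ability: degree gives 128 − 15 = 113; no degree gives 154 − 2 = 152. Would deviate. ✗
Neither assignment is incentive-compatible.

None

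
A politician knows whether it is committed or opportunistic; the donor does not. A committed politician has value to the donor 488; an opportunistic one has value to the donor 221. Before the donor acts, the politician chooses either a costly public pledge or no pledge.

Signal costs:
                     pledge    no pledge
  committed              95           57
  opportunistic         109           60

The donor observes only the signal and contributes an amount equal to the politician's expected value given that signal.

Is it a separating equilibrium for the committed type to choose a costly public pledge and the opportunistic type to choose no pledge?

If types separate, pledge earns payment 488 and no pledge earns 221.
Committed: pledge gives 488 − 95 = 393; no pledge gives 221 − 57 = 164. No deviation. ✓
Opportunistic: no pledge gives 221 − 60 = 161; pledge gives 488 − 109 = 379. Would deviate. ✗

No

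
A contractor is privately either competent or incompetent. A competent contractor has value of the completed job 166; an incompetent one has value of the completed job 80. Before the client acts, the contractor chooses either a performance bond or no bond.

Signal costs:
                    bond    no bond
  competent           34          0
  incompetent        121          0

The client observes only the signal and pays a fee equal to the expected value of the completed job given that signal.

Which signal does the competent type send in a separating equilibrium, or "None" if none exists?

bond

Try competent → bond, incompetent → no bond:
  Under separation the client infers type exactly: bond → competent (pays 166), no bond → incompetent (pays 80).
  Competent: bond gives 166 − 34 = 132; no bond gives 80 − 0 = 80. No deviation. ✓
  Incompetent: no bond gives 80 − 0 = 80; bond gives 166 − 121 = 45. No deviation. ✓
Both hold — the competent type sends bond.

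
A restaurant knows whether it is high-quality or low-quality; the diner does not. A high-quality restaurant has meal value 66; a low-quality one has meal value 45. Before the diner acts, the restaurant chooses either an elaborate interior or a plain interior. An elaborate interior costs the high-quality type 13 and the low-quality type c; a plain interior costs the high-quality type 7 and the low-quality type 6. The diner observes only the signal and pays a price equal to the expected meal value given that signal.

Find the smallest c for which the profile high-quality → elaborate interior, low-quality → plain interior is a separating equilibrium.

27

Under separation: elaborate interior → high-quality (pays 66); plain interior → low-quality (pays 45).
High-quality: 66 − 13 = 53 ≥ 45 − 7 = 38. Holds regardless of c. ✓
Low-quality: 45 − 6 ≥ 66 − c, so c ≥ 66 − 39 = 27.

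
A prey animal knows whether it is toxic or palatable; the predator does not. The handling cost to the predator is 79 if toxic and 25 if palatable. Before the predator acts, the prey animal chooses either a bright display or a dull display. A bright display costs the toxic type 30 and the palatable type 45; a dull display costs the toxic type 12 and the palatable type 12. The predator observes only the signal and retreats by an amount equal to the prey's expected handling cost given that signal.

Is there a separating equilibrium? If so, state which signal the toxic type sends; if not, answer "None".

None

Try toxic → bright display, palatable → dull display:
  Under separation the predator infers type exactly: bright display → toxic (pays 79), dull display → palatable (pays 25).
  Toxic: bright display gives 79 − 30 = 49; dull display gives 25 − 12 = 13. No deviation. ✓
  Palatable: dull display gives 25 − 12 = 13; bright display gives 79 − 45 = 34. Would deviate. ✗
Try toxic → dull display, palatable → bright display:
  Under separation the predator infers type exactly: dull display → toxic (pays 79), bright display → palatable (pays 25).
  Toxic: dull display gives 79 − 12 = 67; bright display gives 25 − 30 = -5. No deviation. ✓
  Palatable: bright display gives 25 − 45 = -20; dull display gives 79 − 12 = 67. Would deviate. ✗
Neither assignment is incentive-compatible.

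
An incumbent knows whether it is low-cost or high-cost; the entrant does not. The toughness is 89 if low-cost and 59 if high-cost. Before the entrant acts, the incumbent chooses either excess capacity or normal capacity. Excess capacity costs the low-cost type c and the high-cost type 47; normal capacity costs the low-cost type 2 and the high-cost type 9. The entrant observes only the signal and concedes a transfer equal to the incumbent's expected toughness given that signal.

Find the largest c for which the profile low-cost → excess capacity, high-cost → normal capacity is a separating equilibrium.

32

Under separation: excess capacity → low-cost (pays 89); normal capacity → high-cost (pays 59).
High-cost: 59 − 9 = 50 ≥ 89 − 47 = 42. Holds regardless of c. ✓
Low-cost: 89 − c ≥ 59 − 2, so c ≤ 89 − 57 = 32.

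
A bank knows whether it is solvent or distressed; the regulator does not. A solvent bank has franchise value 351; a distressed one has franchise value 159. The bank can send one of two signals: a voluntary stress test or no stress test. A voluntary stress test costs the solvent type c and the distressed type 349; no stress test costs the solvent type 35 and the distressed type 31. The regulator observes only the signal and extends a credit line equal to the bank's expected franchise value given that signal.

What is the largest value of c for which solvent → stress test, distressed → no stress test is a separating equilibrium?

227

Under separation: stress test → solvent (pays 351); no stress test → distressed (pays 159).
Distressed: 159 − 31 = 128 ≥ 351 − 349 = 2. Holds regardless of c. ✓
Solvent: 351 − c ≥ 159 − 35, so c ≤ 351 − 124 = 227.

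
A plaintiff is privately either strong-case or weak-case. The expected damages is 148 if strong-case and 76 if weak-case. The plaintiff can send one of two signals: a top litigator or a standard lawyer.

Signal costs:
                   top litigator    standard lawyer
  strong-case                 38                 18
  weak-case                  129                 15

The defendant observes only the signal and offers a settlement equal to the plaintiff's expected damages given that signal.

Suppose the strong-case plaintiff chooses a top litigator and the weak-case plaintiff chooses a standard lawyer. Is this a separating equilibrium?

Yes

If types separate, top litigator earns payment 148 and standard lawyer earns 76.
Strong-case: top litigator gives 148 − 38 = 110; standard lawyer gives 76 − 18 = 58. No deviation. ✓
Weak-case: standard lawyer gives 76 − 15 = 61; top litigator gives 148 − 129 = 19. No deviation. ✓
Neither type gains from mimicking the other.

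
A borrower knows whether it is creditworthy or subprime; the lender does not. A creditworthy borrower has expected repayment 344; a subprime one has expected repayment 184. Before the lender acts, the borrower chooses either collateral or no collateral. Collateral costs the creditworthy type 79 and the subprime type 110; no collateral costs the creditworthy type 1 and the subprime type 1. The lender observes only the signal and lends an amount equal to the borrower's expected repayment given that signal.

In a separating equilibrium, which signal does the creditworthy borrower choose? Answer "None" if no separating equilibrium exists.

None

Try creditworthy → collateral, subprime → no collateral:
  If types separate, collateral earns payment 344 and no collateral earns 184.
  Creditworthy: collateral gives 344 − 79 = 265; no collateral gives 184 − 1 = 183. No deviation. ✓
  Subprime: no collateral gives 184 − 1 = 183; collateral gives 344 − 110 = 234. Would deviate. ✗
Try creditworthy → no collateral, subprime → collateral:
  If types separate, no collateral earns payment 344 and collateral earns 184.
  Creditworthy: no collateral gives 344 − 1 = 343; collateral gives 184 − 79 = 105. No deviation. ✓
  Subprime: collateral gives 184 − 110 = 74; no collateral gives 344 − 1 = 343. Would deviate. ✗
Neither assignment is incentive-compatible.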